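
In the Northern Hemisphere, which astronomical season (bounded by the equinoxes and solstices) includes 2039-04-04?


Date: April 4
Astronomical Spring (approx.; exact equinox/solstice day varies by year): March 20 to June 20
April 4 falls within the Spring window

Spring


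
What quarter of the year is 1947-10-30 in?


Month: October (month 10)
Q1: Jan-Mar, Q2: Apr-Jun, Q3: Jul-Sep, Q4: Oct-Dec

Q4


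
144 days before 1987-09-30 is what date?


Start: 1987-09-30, subtract 144 days
Back 30 days from September 30 reaches August 31, 1987 -> 114 left
August 1987 has 31 days -> back to July 31, 1987 -> 83 left
July 1987 has 31 days -> back to June 30, 1987 -> 52 left
June 1987 has 30 days -> back to May 31, 1987 -> 22 left
May 1987: 31 - 22 = 9 -> lands on May 9

Result: 1987-05-09


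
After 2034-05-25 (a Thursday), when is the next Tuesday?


Current: Thursday
Target: Tuesday
Days ahead: 5

Next Tuesday: 2034-05-30


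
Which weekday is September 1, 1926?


Target: September 1, 1926
Anchor: Jan 1, 1926. With p = 1926 - 1 = 1925: (p + p//4 - p//100 + p//400) mod 7 = (1925 + 481 - 19 + 4) mod 7 = 2391 mod 7 = 4 -> Friday (Mon=0 ... Sun=6)
Days before September (Jan-Aug): 243 days
Weekday index = (4 + 243) mod 7 = 2

Wednesday


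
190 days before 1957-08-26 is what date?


Start: 1957-08-26, subtract 190 days
Back 26 days from August 26 reaches July 31, 1957 -> 164 left
July 1957 has 31 days -> back to June 30, 1957 -> 133 left
June 1957 has 30 days -> back to May 31, 1957 -> 103 left
May 1957 has 31 days -> back to April 30, 1957 -> 72 left
April 1957 has 30 days -> back to March 31, 1957 -> 42 left
March 1957 has 31 days -> back to February 28, 1957 -> 11 left
February 1957: 28 - 11 = 17 -> lands on February 17

Result: 1957-02-17


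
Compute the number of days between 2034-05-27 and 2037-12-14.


From 2034-05-27 to 2037-12-14
2034-05-27: days before May = 31 + 28 + 31 + 30 = 120 (2034 is not a leap year); day of year = 120 + 27 = 147
2037-12-14: days before December = 31 + 28 + 31 + 30 + 31 + 30 + 31 + 31 + 30 + 31 + 30 = 334 (2037 is not a leap year); day of year = 334 + 14 = 348
Rest of 2034: 365 - 147 = 218
Full years 2035 (365), 2036 (366): 731
Total = 218 + 731 + 348 = 1297

1297 days


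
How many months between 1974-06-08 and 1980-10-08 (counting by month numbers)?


From June 1974 to October 1980
6 years * 12 = 72 months, plus 4 months = 76

76 months


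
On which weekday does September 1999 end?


September 1999 has 30 days
Anchor: Jan 1, 1999. With p = 1999 - 1 = 1998: (p + p//4 - p//100 + p//400) mod 7 = (1998 + 499 - 19 + 4) mod 7 = 2482 mod 7 = 4 -> Friday (Mon=0 ... Sun=6)
Days before September (Jan-Aug): 243; September 1 index = (4 + 243) mod 7 = 2 -> Wednesday
Last day offset: 30 - 1 = 29 days
Weekday index = (2 + 29) mod 7 = 3

Thursday, September 30


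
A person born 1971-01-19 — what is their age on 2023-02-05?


Birth: 1971-01-19
Reference: 2023-02-05
Year difference: 2023 - 1971 = 52

52 years old


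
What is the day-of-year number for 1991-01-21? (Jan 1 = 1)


Date: January 21, 1991
No months before January
Plus 21 days in January

Day of year: 21


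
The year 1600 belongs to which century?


Century = (year - 1) // 100 + 1
= (1600 - 1) // 100 + 1
= 1599 // 100 + 1
= 15 + 1

16th century


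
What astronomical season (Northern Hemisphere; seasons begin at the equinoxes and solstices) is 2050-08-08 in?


Date: August 8
Astronomical Summer (approx.; exact equinox/solstice day varies by year): June 21 to September 21
August 8 falls within the Summer window

Summer


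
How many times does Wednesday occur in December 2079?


December 2079 has 31 days
Anchor: Jan 1, 2079. With p = 2079 - 1 = 2078: (p + p//4 - p//100 + p//400) mod 7 = (2078 + 519 - 20 + 5) mod 7 = 2582 mod 7 = 6 -> Sunday (Mon=0 ... Sun=6)
Days before December (Jan-Nov): 334; December 1 index = (6 + 334) mod 7 = 4 -> Friday
First Wednesday is December 6
Wednesdays: 6, 13, 20, 27

4 Wednesdays


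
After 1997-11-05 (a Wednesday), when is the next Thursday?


Current: Wednesday
Target: Thursday
Days ahead: 1

Next Thursday: 1997-11-06


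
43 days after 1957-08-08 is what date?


Start: 1957-08-08, add 43 days
August 1957 has 31 days: 31 - 8 = 23 days to August 31 -> 20 left
September 1957: 20 <= 30 -> lands on September 20

Result: 1957-09-20


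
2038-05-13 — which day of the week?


Date: May 13, 2038
Anchor: Jan 1, 2038. With p = 2038 - 1 = 2037: (p + p//4 - p//100 + p//400) mod 7 = (2037 + 509 - 20 + 5) mod 7 = 2531 mod 7 = 4 -> Friday (Mon=0 ... Sun=6)
Days before May (Jan-Apr): 120; offset = 120 + 13 - 1 = 132
Weekday index = (4 + 132) mod 7 = 3

Day of the week: Thursday


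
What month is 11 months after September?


September is month 9
9 + 11 = 20; wrap: 20 - 12 = 8

August


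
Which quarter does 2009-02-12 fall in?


Month: February (month 2)
Q1: Jan-Mar, Q2: Apr-Jun, Q3: Jul-Sep, Q4: Oct-Dec

Q1


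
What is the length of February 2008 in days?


February 2008 (leap year: yes)

29 days


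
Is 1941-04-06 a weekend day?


Anchor: Jan 1, 1941. With p = 1941 - 1 = 1940: (p + p//4 - p//100 + p//400) mod 7 = (1940 + 485 - 19 + 4) mod 7 = 2410 mod 7 = 2 -> Wednesday (Mon=0 ... Sun=6)
Day of year: 96; offset = 95
Weekday index = (2 + 95) mod 7 = 6 -> Sunday
Weekend days: Saturday, Sunday

Yes


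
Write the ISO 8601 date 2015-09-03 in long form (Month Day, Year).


ISO 2015-09-03 parses as year=2015, month=09, day=03
Month 9 -> September

September 3, 2015


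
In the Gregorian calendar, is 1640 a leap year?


Gregorian leap year rule: divisible by 4, but not by 100, unless also by 400.
1640 is divisible by 4 but not 100 -> leap year

Yes


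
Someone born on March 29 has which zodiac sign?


Date: March 29
Conventional tropical zodiac dates: Aries from March 21 onward; Taurus starts April 20
March 29 falls within the Aries range

Aries


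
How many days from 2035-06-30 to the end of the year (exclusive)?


Day of year: 181 of 365
Remaining = 365 - 181

184 days


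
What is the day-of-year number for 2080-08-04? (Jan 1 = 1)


Date: August 4, 2080
Days in months 1 through 7: 213
Plus 4 days in August

Day of year: 217


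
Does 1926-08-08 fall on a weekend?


Anchor: Jan 1, 1926. With p = 1926 - 1 = 1925: (p + p//4 - p//100 + p//400) mod 7 = (1925 + 481 - 19 + 4) mod 7 = 2391 mod 7 = 4 -> Friday (Mon=0 ... Sun=6)
Day of year: 220; offset = 219
Weekday index = (4 + 219) mod 7 = 6 -> Sunday
Weekend days: Saturday, Sunday

Yes


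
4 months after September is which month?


September is month 9
9 + 4 = 13; wrap: 13 - 12 = 1

January


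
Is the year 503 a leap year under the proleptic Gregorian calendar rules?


Gregorian leap year rule: divisible by 4, but not by 100, unless also by 400.
503 is not divisible by 4 -> not a leap year

No


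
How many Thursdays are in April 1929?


April 1929 has 30 days
Anchor: Jan 1, 1929. With p = 1929 - 1 = 1928: (p + p//4 - p//100 + p//400) mod 7 = (1928 + 482 - 19 + 4) mod 7 = 2395 mod 7 = 1 -> Tuesday (Mon=0 ... Sun=6)
Days before April (Jan-Mar): 90; April 1 index = (1 + 90) mod 7 = 0 -> Monday
First Thursday is April 4
Thursdays: 4, 11, 18, 25

4 Thursdays


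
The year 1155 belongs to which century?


Century = (year - 1) // 100 + 1
= (1155 - 1) // 100 + 1
= 1154 // 100 + 1
= 11 + 1

12th century


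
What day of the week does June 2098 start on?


Target: June 1, 2098
Anchor: Jan 1, 2098. With p = 2098 - 1 = 2097: (p + p//4 - p//100 + p//400) mod 7 = (2097 + 524 - 20 + 5) mod 7 = 2606 mod 7 = 2 -> Wednesday (Mon=0 ... Sun=6)
Days before June (Jan-May): 151 days
Weekday index = (2 + 151) mod 7 = 6

Sunday


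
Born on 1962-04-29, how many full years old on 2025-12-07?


Birth: 1962-04-29
Reference: 2025-12-07
Year difference: 2025 - 1962 = 63

63 years old


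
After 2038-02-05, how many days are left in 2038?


Day of year: 36 of 365
Remaining = 365 - 36

329 days


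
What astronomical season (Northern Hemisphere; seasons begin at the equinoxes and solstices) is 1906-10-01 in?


Date: October 1
Astronomical Autumn (approx.; exact equinox/solstice day varies by year): September 22 to December 20
October 1 falls within the Autumn window

Autumn


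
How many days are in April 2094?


April 2094

30 days


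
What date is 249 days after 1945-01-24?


Start: 1945-01-24, add 249 days
January 1945 has 31 days: 31 - 24 = 7 days to January 31 -> 242 left
February 1945 has 28 days -> 214 left
March 1945 has 31 days -> 183 left
April 1945 has 30 days -> 153 left
May 1945 has 31 days -> 122 left
June 1945 has 30 days -> 92 left
July 1945 has 31 days -> 61 left
August 1945 has 31 days -> 30 left
September 1945: 30 <= 30 -> lands on September 30

Result: 1945-09-30


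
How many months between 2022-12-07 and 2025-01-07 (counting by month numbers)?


From December 2022 to January 2025
3 years * 12 = 36 months, minus 11 months = 25

25 months


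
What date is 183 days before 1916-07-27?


Start: 1916-07-27, subtract 183 days
Back 27 days from July 27 reaches June 30, 1916 -> 156 left
June 1916 has 30 days -> back to May 31, 1916 -> 126 left
May 1916 has 31 days -> back to April 30, 1916 -> 95 left
April 1916 has 30 days -> back to March 31, 1916 -> 65 left
March 1916 has 31 days -> back to February 29, 1916 -> 34 left
February 1916 has 29 days -> back to January 31, 1916 -> 5 left
January 1916: 31 - 5 = 26 -> lands on January 26

Result: 1916-01-26


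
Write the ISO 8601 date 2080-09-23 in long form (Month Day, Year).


ISO 2080-09-23 parses as year=2080, month=09, day=23
Month 9 -> September

September 23, 2080


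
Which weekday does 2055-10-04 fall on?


Date: October 4, 2055
Anchor: Jan 1, 2055. With p = 2055 - 1 = 2054: (p + p//4 - p//100 + p//400) mod 7 = (2054 + 513 - 20 + 5) mod 7 = 2552 mod 7 = 4 -> Friday (Mon=0 ... Sun=6)
Days before October (Jan-Sep): 273; offset = 273 + 4 - 1 = 276
Weekday index = (4 + 276) mod 7 = 0

Day of the week: Monday


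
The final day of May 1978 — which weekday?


May 1978 has 31 days
Anchor: Jan 1, 1978. With p = 1978 - 1 = 1977: (p + p//4 - p//100 + p//400) mod 7 = (1977 + 494 - 19 + 4) mod 7 = 2456 mod 7 = 6 -> Sunday (Mon=0 ... Sun=6)
Days before May (Jan-Apr): 120; May 1 index = (6 + 120) mod 7 = 0 -> Monday
Last day offset: 31 - 1 = 30 days
Weekday index = (0 + 30) mod 7 = 2

Wednesday, May 31


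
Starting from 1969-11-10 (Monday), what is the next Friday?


Current: Monday
Target: Friday
Days ahead: 4

Next Friday: 1969-11-14


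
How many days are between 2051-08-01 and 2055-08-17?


From 2051-08-01 to 2055-08-17
2051-08-01: days before August = 31 + 28 + 31 + 30 + 31 + 30 + 31 = 212 (2051 is not a leap year); day of year = 212 + 1 = 213
2055-08-17: days before August = 31 + 28 + 31 + 30 + 31 + 30 + 31 = 212 (2055 is not a leap year); day of year = 212 + 17 = 229
Rest of 2051: 365 - 213 = 152
Full years 2052 (366), 2053 (365), 2054 (365): 1096
Total = 152 + 1096 + 229 = 1477

1477 days


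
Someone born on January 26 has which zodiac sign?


Date: January 26
Conventional tropical zodiac dates: Aquarius from January 20 onward; Pisces starts February 19
January 26 falls within the Aquarius range

Aquarius


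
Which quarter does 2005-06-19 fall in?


Month: June (month 6)
Q1: Jan-Mar, Q2: Apr-Jun, Q3: Jul-Sep, Q4: Oct-Dec

Q2


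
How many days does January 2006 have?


January 2006

31 days


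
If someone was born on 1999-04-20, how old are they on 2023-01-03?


Birth: 1999-04-20
Reference: 2023-01-03
Year difference: 2023 - 1999 = 24
Birthday not yet reached in 2023, subtract 1

23 years old


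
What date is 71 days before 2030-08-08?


Start: 2030-08-08, subtract 71 days
Back 8 days from August 8 reaches July 31, 2030 -> 63 left
July 2030 has 31 days -> back to June 30, 2030 -> 32 left
June 2030 has 30 days -> back to May 31, 2030 -> 2 left
May 2030: 31 - 2 = 29 -> lands on May 29

Result: 2030-05-29


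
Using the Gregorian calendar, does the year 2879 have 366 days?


Gregorian leap year rule: divisible by 4, but not by 100, unless also by 400.
2879 is not divisible by 4 -> not a leap year

No


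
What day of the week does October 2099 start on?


Target: October 1, 2099
Anchor: Jan 1, 2099. With p = 2099 - 1 = 2098: (p + p//4 - p//100 + p//400) mod 7 = (2098 + 524 - 20 + 5) mod 7 = 2607 mod 7 = 3 -> Thursday (Mon=0 ... Sun=6)
Days before October (Jan-Sep): 273 days
Weekday index = (3 + 273) mod 7 = 3

Thursday


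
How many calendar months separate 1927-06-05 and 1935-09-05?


From June 1927 to September 1935
8 years * 12 = 96 months, plus 3 months = 99

99 months


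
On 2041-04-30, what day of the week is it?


Date: April 30, 2041
Anchor: Jan 1, 2041. With p = 2041 - 1 = 2040: (p + p//4 - p//100 + p//400) mod 7 = (2040 + 510 - 20 + 5) mod 7 = 2535 mod 7 = 1 -> Tuesday (Mon=0 ... Sun=6)
Days before April (Jan-Mar): 90; offset = 90 + 30 - 1 = 119
Weekday index = (1 + 119) mod 7 = 1

Day of the week: Tuesday


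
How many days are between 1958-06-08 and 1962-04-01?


From 1958-06-08 to 1962-04-01
1958-06-08: days before June = 31 + 28 + 31 + 30 + 31 = 151 (1958 is not a leap year); day of year = 151 + 8 = 159
1962-04-01: days before April = 31 + 28 + 31 = 90 (1962 is not a leap year); day of year = 90 + 1 = 91
Rest of 1958: 365 - 159 = 206
Full years 1959 (365), 1960 (366), 1961 (365): 1096
Total = 206 + 1096 + 91 = 1393

1393 days


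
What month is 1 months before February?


February is month 2
2 - 1 = 1

January


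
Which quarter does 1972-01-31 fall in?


Month: January (month 1)
Q1: Jan-Mar, Q2: Apr-Jun, Q3: Jul-Sep, Q4: Oct-Dec

Q1


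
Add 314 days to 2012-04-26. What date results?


Start: 2012-04-26, add 314 days
April 2012 has 30 days: 30 - 26 = 4 days to April 30 -> 310 left
May 2012 has 31 days -> 279 left
June 2012 has 30 days -> 249 left
July 2012 has 31 days -> 218 left
August 2012 has 31 days -> 187 left
September 2012 has 30 days -> 157 left
October 2012 has 31 days -> 126 left
November 2012 has 30 days -> 96 left
December 2012 has 31 days -> 65 left
January 2013 has 31 days -> 34 left
February 2013 has 28 days -> 6 left
March 2013: 6 <= 31 -> lands on March 6

Result: 2013-03-06


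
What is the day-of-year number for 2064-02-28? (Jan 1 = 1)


Date: February 28, 2064
Days in months 1 through 1: 31
Plus 28 days in February

Day of year: 59


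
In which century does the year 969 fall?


Century = (year - 1) // 100 + 1
= (969 - 1) // 100 + 1
= 968 // 100 + 1
= 9 + 1

10th century


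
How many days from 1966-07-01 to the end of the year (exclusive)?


Day of year: 182 of 365
Remaining = 365 - 182

183 days


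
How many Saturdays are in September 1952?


September 1952 has 30 days
Anchor: Jan 1, 1952. With p = 1952 - 1 = 1951: (p + p//4 - p//100 + p//400) mod 7 = (1951 + 487 - 19 + 4) mod 7 = 2423 mod 7 = 1 -> Tuesday (Mon=0 ... Sun=6)
Days before September (Jan-Aug): 244; September 1 index = (1 + 244) mod 7 = 0 -> Monday
First Saturday is September 6
Saturdays: 6, 13, 20, 27

4 Saturdays


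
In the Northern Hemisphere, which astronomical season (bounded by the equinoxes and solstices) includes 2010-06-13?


Date: June 13
Astronomical Spring (approx.; exact equinox/solstice day varies by year): March 20 to June 20
June 13 falls within the Spring window

Spring


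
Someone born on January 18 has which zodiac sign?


Date: January 18
Conventional tropical zodiac dates: Capricorn from December 22 onward; Aquarius starts January 20
January 18 falls within the Capricorn range

Capricorn


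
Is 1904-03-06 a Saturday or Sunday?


Anchor: Jan 1, 1904. With p = 1904 - 1 = 1903: (p + p//4 - p//100 + p//400) mod 7 = (1903 + 475 - 19 + 4) mod 7 = 2363 mod 7 = 4 -> Friday (Mon=0 ... Sun=6)
Day of year: 66; offset = 65
Weekday index = (4 + 65) mod 7 = 6 -> Sunday
Weekend days: Saturday, Sunday

Yes


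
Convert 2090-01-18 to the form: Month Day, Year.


ISO 2090-01-18 parses as year=2090, month=01, day=18
Month 1 -> January

January 18, 2090


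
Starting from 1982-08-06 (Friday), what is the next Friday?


Current: Friday
Target: Friday
Days ahead: 7

Next Friday: 1982-08-13


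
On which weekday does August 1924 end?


August 1924 has 31 days
Anchor: Jan 1, 1924. With p = 1924 - 1 = 1923: (p + p//4 - p//100 + p//400) mod 7 = (1923 + 480 - 19 + 4) mod 7 = 2388 mod 7 = 1 -> Tuesday (Mon=0 ... Sun=6)
Days before August (Jan-Jul): 213; August 1 index = (1 + 213) mod 7 = 4 -> Friday
Last day offset: 31 - 1 = 30 days
Weekday index = (4 + 30) mod 7 = 6

Sunday, August 31


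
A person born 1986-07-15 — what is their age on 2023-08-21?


Birth: 1986-07-15
Reference: 2023-08-21
Year difference: 2023 - 1986 = 37

37 years old


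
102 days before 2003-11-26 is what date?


Start: 2003-11-26, subtract 102 days
Back 26 days from November 26 reaches October 31, 2003 -> 76 left
October 2003 has 31 days -> back to September 30, 2003 -> 45 left
September 2003 has 30 days -> back to August 31, 2003 -> 15 left
August 2003: 31 - 15 = 16 -> lands on August 16

Result: 2003-08-16


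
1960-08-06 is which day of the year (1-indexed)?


Date: August 6, 1960
Days in months 1 through 7: 213
Plus 6 days in August

Day of year: 219


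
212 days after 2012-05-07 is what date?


Start: 2012-05-07, add 212 days
May 2012 has 31 days: 31 - 7 = 24 days to May 31 -> 188 left
June 2012 has 30 days -> 158 left
July 2012 has 31 days -> 127 left
August 2012 has 31 days -> 96 left
September 2012 has 30 days -> 66 left
October 2012 has 31 days -> 35 left
November 2012 has 30 days -> 5 left
December 2012: 5 <= 31 -> lands on December 5

Result: 2012-12-05


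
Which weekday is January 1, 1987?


Target: January 1, 1987
Anchor: Jan 1, 1987. With p = 1987 - 1 = 1986: (p + p//4 - p//100 + p//400) mod 7 = (1986 + 496 - 19 + 4) mod 7 = 2467 mod 7 = 3 -> Thursday (Mon=0 ... Sun=6)
Offset from anchor: 0 days
Weekday index = (3 + 0) mod 7 = 3

Thursday


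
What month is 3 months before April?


April is month 4
4 - 3 = 1

January


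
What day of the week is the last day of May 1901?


May 1901 has 31 days
Anchor: Jan 1, 1901. With p = 1901 - 1 = 1900: (p + p//4 - p//100 + p//400) mod 7 = (1900 + 475 - 19 + 4) mod 7 = 2360 mod 7 = 1 -> Tuesday (Mon=0 ... Sun=6)
Days before May (Jan-Apr): 120; May 1 index = (1 + 120) mod 7 = 2 -> Wednesday
Last day offset: 31 - 1 = 30 days
Weekday index = (2 + 30) mod 7 = 4

Friday, May 31


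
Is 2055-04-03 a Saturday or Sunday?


Anchor: Jan 1, 2055. With p = 2055 - 1 = 2054: (p + p//4 - p//100 + p//400) mod 7 = (2054 + 513 - 20 + 5) mod 7 = 2552 mod 7 = 4 -> Friday (Mon=0 ... Sun=6)
Day of year: 93; offset = 92
Weekday index = (4 + 92) mod 7 = 5 -> Saturday
Weekend days: Saturday, Sunday

Yes


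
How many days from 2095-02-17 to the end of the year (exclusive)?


Day of year: 48 of 365
Remaining = 365 - 48

317 days


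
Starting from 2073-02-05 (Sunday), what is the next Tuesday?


Current: Sunday
Target: Tuesday
Days ahead: 2

Next Tuesday: 2073-02-07


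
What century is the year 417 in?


Century = (year - 1) // 100 + 1
= (417 - 1) // 100 + 1
= 416 // 100 + 1
= 4 + 1

5th century


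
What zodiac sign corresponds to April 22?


Date: April 22
Conventional tropical zodiac dates: Taurus from April 20 onward; Gemini starts May 21
April 22 falls within the Taurus range

Taurus


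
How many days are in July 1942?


July 1942

31 days


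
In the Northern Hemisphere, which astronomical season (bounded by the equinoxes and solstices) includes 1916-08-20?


Date: August 20
Astronomical Summer (approx.; exact equinox/solstice day varies by year): June 21 to September 21
August 20 falls within the Summer window

Summer


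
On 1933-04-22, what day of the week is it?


Date: April 22, 1933
Anchor: Jan 1, 1933. With p = 1933 - 1 = 1932: (p + p//4 - p//100 + p//400) mod 7 = (1932 + 483 - 19 + 4) mod 7 = 2400 mod 7 = 6 -> Sunday (Mon=0 ... Sun=6)
Days before April (Jan-Mar): 90; offset = 90 + 22 - 1 = 111
Weekday index = (6 + 111) mod 7 = 5

Day of the week: Saturday


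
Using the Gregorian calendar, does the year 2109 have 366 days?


Gregorian leap year rule: divisible by 4, but not by 100, unless also by 400.
2109 is not divisible by 4 -> not a leap year

No


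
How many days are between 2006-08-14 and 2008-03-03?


From 2006-08-14 to 2008-03-03
2006-08-14: days before August = 31 + 28 + 31 + 30 + 31 + 30 + 31 = 212 (2006 is not a leap year); day of year = 212 + 14 = 226
2008-03-03: days before March = 31 + 29 = 60 (2008 is a leap year); day of year = 60 + 3 = 63
Rest of 2006: 365 - 226 = 139
Full years 2007 (365): 365
Total = 139 + 365 + 63 = 567

567 days


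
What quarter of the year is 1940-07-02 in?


Month: July (month 7)
Q1: Jan-Mar, Q2: Apr-Jun, Q3: Jul-Sep, Q4: Oct-Dec

Q3


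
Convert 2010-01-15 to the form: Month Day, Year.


ISO 2010-01-15 parses as year=2010, month=01, day=15
Month 1 -> January

January 15, 2010


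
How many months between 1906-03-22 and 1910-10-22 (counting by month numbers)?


From March 1906 to October 1910
4 years * 12 = 48 months, plus 7 months = 55

55 months


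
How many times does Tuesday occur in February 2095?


February 2095 has 28 days
Anchor: Jan 1, 2095. With p = 2095 - 1 = 2094: (p + p//4 - p//100 + p//400) mod 7 = (2094 + 523 - 20 + 5) mod 7 = 2602 mod 7 = 5 -> Saturday (Mon=0 ... Sun=6)
Days before February (Jan): 31; February 1 index = (5 + 31) mod 7 = 1 -> Tuesday
First Tuesday is February 1
Tuesdays: 1, 8, 15, 22

4 Tuesdays


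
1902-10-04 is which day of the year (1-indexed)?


Date: October 4, 1902
Days in months 1 through 9: 273
Plus 4 days in October

Day of year: 277


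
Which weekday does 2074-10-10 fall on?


Date: October 10, 2074
Anchor: Jan 1, 2074. With p = 2074 - 1 = 2073: (p + p//4 - p//100 + p//400) mod 7 = (2073 + 518 - 20 + 5) mod 7 = 2576 mod 7 = 0 -> Monday (Mon=0 ... Sun=6)
Days before October (Jan-Sep): 273; offset = 273 + 10 - 1 = 282
Weekday index = (0 + 282) mod 7 = 2

Day of the week: Wednesday


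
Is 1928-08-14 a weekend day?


Anchor: Jan 1, 1928. With p = 1928 - 1 = 1927: (p + p//4 - p//100 + p//400) mod 7 = (1927 + 481 - 19 + 4) mod 7 = 2393 mod 7 = 6 -> Sunday (Mon=0 ... Sun=6)
Day of year: 227; offset = 226
Weekday index = (6 + 226) mod 7 = 1 -> Tuesday
Weekend days: Saturday, Sunday

No


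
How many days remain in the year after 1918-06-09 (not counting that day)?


Day of year: 160 of 365
Remaining = 365 - 160

205 days


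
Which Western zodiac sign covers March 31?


Date: March 31
Conventional tropical zodiac dates: Aries from March 21 onward; Taurus starts April 20
March 31 falls within the Aries range

Aries


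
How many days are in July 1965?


July 1965

31 days


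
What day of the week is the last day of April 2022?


April 2022 has 30 days
Anchor: Jan 1, 2022. With p = 2022 - 1 = 2021: (p + p//4 - p//100 + p//400) mod 7 = (2021 + 505 - 20 + 5) mod 7 = 2511 mod 7 = 5 -> Saturday (Mon=0 ... Sun=6)
Days before April (Jan-Mar): 90; April 1 index = (5 + 90) mod 7 = 4 -> Friday
Last day offset: 30 - 1 = 29 days
Weekday index = (4 + 29) mod 7 = 5

Saturday, April 30


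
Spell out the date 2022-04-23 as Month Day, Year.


ISO 2022-04-23 parses as year=2022, month=04, day=23
Month 4 -> April

April 23, 2022


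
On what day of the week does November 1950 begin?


Target: November 1, 1950
Anchor: Jan 1, 1950. With p = 1950 - 1 = 1949: (p + p//4 - p//100 + p//400) mod 7 = (1949 + 487 - 19 + 4) mod 7 = 2421 mod 7 = 6 -> Sunday (Mon=0 ... Sun=6)
Days before November (Jan-Oct): 304 days
Weekday index = (6 + 304) mod 7 = 2

Wednesday


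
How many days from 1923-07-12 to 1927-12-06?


From 1923-07-12 to 1927-12-06
1923-07-12: days before July = 31 + 28 + 31 + 30 + 31 + 30 = 181 (1923 is not a leap year); day of year = 181 + 12 = 193
1927-12-06: days before December = 31 + 28 + 31 + 30 + 31 + 30 + 31 + 31 + 30 + 31 + 30 = 334 (1927 is not a leap year); day of year = 334 + 6 = 340
Rest of 1923: 365 - 193 = 172
Full years 1924 (366), 1925 (365), 1926 (365): 1096
Total = 172 + 1096 + 340 = 1608

1608 days


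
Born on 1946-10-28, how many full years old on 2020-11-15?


Birth: 1946-10-28
Reference: 2020-11-15
Year difference: 2020 - 1946 = 74

74 years old


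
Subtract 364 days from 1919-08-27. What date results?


Start: 1919-08-27, subtract 364 days
Back 27 days from August 27 reaches July 31, 1919 -> 337 left
July 1919 has 31 days -> back to June 30, 1919 -> 306 left
June 1919 has 30 days -> back to May 31, 1919 -> 276 left
May 1919 has 31 days -> back to April 30, 1919 -> 245 left
April 1919 has 30 days -> back to March 31, 1919 -> 215 left
March 1919 has 31 days -> back to February 28, 1919 -> 184 left
February 1919 has 28 days -> back to January 31, 1919 -> 156 left
January 1919 has 31 days -> back to December 31, 1918 -> 125 left
December 1918 has 31 days -> back to November 30, 1918 -> 94 left
November 1918 has 30 days -> back to October 31, 1918 -> 64 left
October 1918 has 31 days -> back to September 30, 1918 -> 33 left
September 1918 has 30 days -> back to August 31, 1918 -> 3 left
August 1918: 31 - 3 = 28 -> lands on August 28

Result: 1918-08-28


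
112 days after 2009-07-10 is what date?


Start: 2009-07-10, add 112 days
July 2009 has 31 days: 31 - 10 = 21 days to July 31 -> 91 left
August 2009 has 31 days -> 60 left
September 2009 has 30 days -> 30 left
October 2009: 30 <= 31 -> lands on October 30

Result: 2009-10-30


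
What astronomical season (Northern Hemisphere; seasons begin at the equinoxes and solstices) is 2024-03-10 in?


Date: March 10
Astronomical Winter (approx.; exact equinox/solstice day varies by year): December 21 to March 19
March 10 falls within the Winter window

Winter


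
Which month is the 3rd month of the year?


Month 3 of 12

March


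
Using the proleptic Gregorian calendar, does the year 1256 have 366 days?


Gregorian leap year rule: divisible by 4, but not by 100, unless also by 400.
1256 is divisible by 4 but not 100 -> leap year

Yes


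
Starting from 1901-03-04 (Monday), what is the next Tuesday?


Current: Monday
Target: Tuesday
Days ahead: 1

Next Tuesday: 1901-03-05


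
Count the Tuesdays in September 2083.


September 2083 has 30 days
Anchor: Jan 1, 2083. With p = 2083 - 1 = 2082: (p + p//4 - p//100 + p//400) mod 7 = (2082 + 520 - 20 + 5) mod 7 = 2587 mod 7 = 4 -> Friday (Mon=0 ... Sun=6)
Days before September (Jan-Aug): 243; September 1 index = (4 + 243) mod 7 = 2 -> Wednesday
First Tuesday is September 7
Tuesdays: 7, 14, 21, 28

4 Tuesdays


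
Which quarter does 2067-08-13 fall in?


Month: August (month 8)
Q1: Jan-Mar, Q2: Apr-Jun, Q3: Jul-Sep, Q4: Oct-Dec

Q3


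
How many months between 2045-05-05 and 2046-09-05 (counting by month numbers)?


From May 2045 to September 2046
1 year * 12 = 12 months, plus 4 months = 16

16 months


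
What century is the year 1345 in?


Century = (year - 1) // 100 + 1
= (1345 - 1) // 100 + 1
= 1344 // 100 + 1
= 13 + 1

14th century


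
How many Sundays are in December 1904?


December 1904 has 31 days
Anchor: Jan 1, 1904. With p = 1904 - 1 = 1903: (p + p//4 - p//100 + p//400) mod 7 = (1903 + 475 - 19 + 4) mod 7 = 2363 mod 7 = 4 -> Friday (Mon=0 ... Sun=6)
Days before December (Jan-Nov): 335; December 1 index = (4 + 335) mod 7 = 3 -> Thursday
First Sunday is December 4
Sundays: 4, 11, 18, 25

4 Sundays


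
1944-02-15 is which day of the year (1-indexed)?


Date: February 15, 1944
Days in months 1 through 1: 31
Plus 15 days in February

Day of year: 46


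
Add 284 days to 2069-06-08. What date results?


Start: 2069-06-08, add 284 days
June 2069 has 30 days: 30 - 8 = 22 days to June 30 -> 262 left
July 2069 has 31 days -> 231 left
August 2069 has 31 days -> 200 left
September 2069 has 30 days -> 170 left
October 2069 has 31 days -> 139 left
November 2069 has 30 days -> 109 left
December 2069 has 31 days -> 78 left
January 2070 has 31 days -> 47 left
February 2070 has 28 days -> 19 left
March 2070: 19 <= 31 -> lands on March 19

Result: 2070-03-19


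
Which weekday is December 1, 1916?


Target: December 1, 1916
Anchor: Jan 1, 1916. With p = 1916 - 1 = 1915: (p + p//4 - p//100 + p//400) mod 7 = (1915 + 478 - 19 + 4) mod 7 = 2378 mod 7 = 5 -> Saturday (Mon=0 ... Sun=6)
Days before December (Jan-Nov): 335 days
Weekday index = (5 + 335) mod 7 = 4

Friday


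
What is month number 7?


Month 7 of 12

July


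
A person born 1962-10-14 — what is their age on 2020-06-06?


Birth: 1962-10-14
Reference: 2020-06-06
Year difference: 2020 - 1962 = 58
Birthday not yet reached in 2020, subtract 1

57 years old


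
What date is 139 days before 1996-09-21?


Start: 1996-09-21, subtract 139 days
Back 21 days from September 21 reaches August 31, 1996 -> 118 left
August 1996 has 31 days -> back to July 31, 1996 -> 87 left
July 1996 has 31 days -> back to June 30, 1996 -> 56 left
June 1996 has 30 days -> back to May 31, 1996 -> 26 left
May 1996: 31 - 26 = 5 -> lands on May 5

Result: 1996-05-05


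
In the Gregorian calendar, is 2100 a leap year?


Gregorian leap year rule: divisible by 4, but not by 100, unless also by 400.
2100 is divisible by 100 but not 400 -> not a leap year

No


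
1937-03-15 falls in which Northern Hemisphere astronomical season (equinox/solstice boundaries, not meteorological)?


Date: March 15
Astronomical Winter (approx.; exact equinox/solstice day varies by year): December 21 to March 19
March 15 falls within the Winter window

Winter


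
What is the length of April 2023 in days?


April 2023

30 days


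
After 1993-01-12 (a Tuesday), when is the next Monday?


Current: Tuesday
Target: Monday
Days ahead: 6

Next Monday: 1993-01-18


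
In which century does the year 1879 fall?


Century = (year - 1) // 100 + 1
= (1879 - 1) // 100 + 1
= 1878 // 100 + 1
= 18 + 1

19th century


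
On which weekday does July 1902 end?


July 1902 has 31 days
Anchor: Jan 1, 1902. With p = 1902 - 1 = 1901: (p + p//4 - p//100 + p//400) mod 7 = (1901 + 475 - 19 + 4) mod 7 = 2361 mod 7 = 2 -> Wednesday (Mon=0 ... Sun=6)
Days before July (Jan-Jun): 181; July 1 index = (2 + 181) mod 7 = 1 -> Tuesday
Last day offset: 31 - 1 = 30 days
Weekday index = (1 + 30) mod 7 = 3

Thursday, July 31


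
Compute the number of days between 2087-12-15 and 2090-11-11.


From 2087-12-15 to 2090-11-11
2087-12-15: days before December = 31 + 28 + 31 + 30 + 31 + 30 + 31 + 31 + 30 + 31 + 30 = 334 (2087 is not a leap year); day of year = 334 + 15 = 349
2090-11-11: days before November = 31 + 28 + 31 + 30 + 31 + 30 + 31 + 31 + 30 + 31 = 304 (2090 is not a leap year); day of year = 304 + 11 = 315
Rest of 2087: 365 - 349 = 16
Full years 2088 (366), 2089 (365): 731
Total = 16 + 731 + 315 = 1062

1062 days


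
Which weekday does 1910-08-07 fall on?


Date: August 7, 1910
Anchor: Jan 1, 1910. With p = 1910 - 1 = 1909: (p + p//4 - p//100 + p//400) mod 7 = (1909 + 477 - 19 + 4) mod 7 = 2371 mod 7 = 5 -> Saturday (Mon=0 ... Sun=6)
Days before August (Jan-Jul): 212; offset = 212 + 7 - 1 = 218
Weekday index = (5 + 218) mod 7 = 6

Day of the week: Sunday


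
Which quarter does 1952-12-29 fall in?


Month: December (month 12)
Q1: Jan-Mar, Q2: Apr-Jun, Q3: Jul-Sep, Q4: Oct-Dec

Q4


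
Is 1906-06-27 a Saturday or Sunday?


Anchor: Jan 1, 1906. With p = 1906 - 1 = 1905: (p + p//4 - p//100 + p//400) mod 7 = (1905 + 476 - 19 + 4) mod 7 = 2366 mod 7 = 0 -> Monday (Mon=0 ... Sun=6)
Day of year: 178; offset = 177
Weekday index = (0 + 177) mod 7 = 2 -> Wednesday
Weekend days: Saturday, Sunday

No


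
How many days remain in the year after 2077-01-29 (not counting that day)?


Day of year: 29 of 365
Remaining = 365 - 29

336 days


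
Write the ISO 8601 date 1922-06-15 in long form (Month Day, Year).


ISO 1922-06-15 parses as year=1922, month=06, day=15
Month 6 -> June

June 15, 1922


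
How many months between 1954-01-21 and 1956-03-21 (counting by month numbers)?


From January 1954 to March 1956
2 years * 12 = 24 months, plus 2 months = 26

26 months


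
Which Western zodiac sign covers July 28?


Date: July 28
Conventional tropical zodiac dates: Leo from July 23 onward; Virgo starts August 23
July 28 falls within the Leo range

Leo


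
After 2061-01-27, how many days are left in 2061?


Day of year: 27 of 365
Remaining = 365 - 27

338 days


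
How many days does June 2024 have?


June 2024

30 days


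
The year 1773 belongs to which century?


Century = (year - 1) // 100 + 1
= (1773 - 1) // 100 + 1
= 1772 // 100 + 1
= 17 + 1

18th century


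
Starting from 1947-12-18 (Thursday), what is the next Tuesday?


Current: Thursday
Target: Tuesday
Days ahead: 5

Next Tuesday: 1947-12-23


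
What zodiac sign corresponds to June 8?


Date: June 8
Conventional tropical zodiac dates: Gemini from May 21 onward; Cancer starts June 21
June 8 falls within the Gemini range

Gemini


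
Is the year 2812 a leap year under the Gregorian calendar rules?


Gregorian leap year rule: divisible by 4, but not by 100, unless also by 400.
2812 is divisible by 4 but not 100 -> leap year

Yes


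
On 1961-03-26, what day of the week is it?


Date: March 26, 1961
Anchor: Jan 1, 1961. With p = 1961 - 1 = 1960: (p + p//4 - p//100 + p//400) mod 7 = (1960 + 490 - 19 + 4) mod 7 = 2435 mod 7 = 6 -> Sunday (Mon=0 ... Sun=6)
Days before March (Jan-Feb): 59; offset = 59 + 26 - 1 = 84
Weekday index = (6 + 84) mod 7 = 6

Day of the week: Sunday


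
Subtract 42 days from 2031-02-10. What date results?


Start: 2031-02-10, subtract 42 days
Back 10 days from February 10 reaches January 31, 2031 -> 32 left
January 2031 has 31 days -> back to December 31, 2030 -> 1 left
December 2030: 31 - 1 = 30 -> lands on December 30

Result: 2030-12-30


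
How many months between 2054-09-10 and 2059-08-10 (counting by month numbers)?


From September 2054 to August 2059
5 years * 12 = 60 months, minus 1 month = 59

59 months


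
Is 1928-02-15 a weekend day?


Anchor: Jan 1, 1928. With p = 1928 - 1 = 1927: (p + p//4 - p//100 + p//400) mod 7 = (1927 + 481 - 19 + 4) mod 7 = 2393 mod 7 = 6 -> Sunday (Mon=0 ... Sun=6)
Day of year: 46; offset = 45
Weekday index = (6 + 45) mod 7 = 2 -> Wednesday
Weekend days: Saturday, Sunday

No


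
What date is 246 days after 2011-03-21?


Start: 2011-03-21, add 246 days
March 2011 has 31 days: 31 - 21 = 10 days to March 31 -> 236 left
April 2011 has 30 days -> 206 left
May 2011 has 31 days -> 175 left
June 2011 has 30 days -> 145 left
July 2011 has 31 days -> 114 left
August 2011 has 31 days -> 83 left
September 2011 has 30 days -> 53 left
October 2011 has 31 days -> 22 left
November 2011: 22 <= 30 -> lands on November 22

Result: 2011-11-22


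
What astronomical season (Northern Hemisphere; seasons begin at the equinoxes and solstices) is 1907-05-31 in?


Date: May 31
Astronomical Spring (approx.; exact equinox/solstice day varies by year): March 20 to June 20
May 31 falls within the Spring window

Spring


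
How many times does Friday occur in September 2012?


September 2012 has 30 days
Anchor: Jan 1, 2012. With p = 2012 - 1 = 2011: (p + p//4 - p//100 + p//400) mod 7 = (2011 + 502 - 20 + 5) mod 7 = 2498 mod 7 = 6 -> Sunday (Mon=0 ... Sun=6)
Days before September (Jan-Aug): 244; September 1 index = (6 + 244) mod 7 = 5 -> Saturday
First Friday is September 7
Fridays: 7, 14, 21, 28

4 Fridays


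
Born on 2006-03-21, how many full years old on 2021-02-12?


Birth: 2006-03-21
Reference: 2021-02-12
Year difference: 2021 - 2006 = 15
Birthday not yet reached in 2021, subtract 1

14 years old


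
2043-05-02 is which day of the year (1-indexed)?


Date: May 2, 2043
Days in months 1 through 4: 120
Plus 2 days in May

Day of year: 122


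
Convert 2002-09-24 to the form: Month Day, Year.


ISO 2002-09-24 parses as year=2002, month=09, day=24
Month 9 -> September

September 24, 2002


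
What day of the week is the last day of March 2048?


March 2048 has 31 days
Anchor: Jan 1, 2048. With p = 2048 - 1 = 2047: (p + p//4 - p//100 + p//400) mod 7 = (2047 + 511 - 20 + 5) mod 7 = 2543 mod 7 = 2 -> Wednesday (Mon=0 ... Sun=6)
Days before March (Jan-Feb): 60; March 1 index = (2 + 60) mod 7 = 6 -> Sunday
Last day offset: 31 - 1 = 30 days
Weekday index = (6 + 30) mod 7 = 1

Tuesday, March 31


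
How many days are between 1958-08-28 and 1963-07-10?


From 1958-08-28 to 1963-07-10
1958-08-28: days before August = 31 + 28 + 31 + 30 + 31 + 30 + 31 = 212 (1958 is not a leap year); day of year = 212 + 28 = 240
1963-07-10: days before July = 31 + 28 + 31 + 30 + 31 + 30 = 181 (1963 is not a leap year); day of year = 181 + 10 = 191
Rest of 1958: 365 - 240 = 125
Full years 1959 (365), 1960 (366), 1961 (365), 1962 (365): 1461
Total = 125 + 1461 + 191 = 1777

1777 days


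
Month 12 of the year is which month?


Month 12 of 12

December


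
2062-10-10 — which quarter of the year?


Month: October (month 10)
Q1: Jan-Mar, Q2: Apr-Jun, Q3: Jul-Sep, Q4: Oct-Dec

Q4


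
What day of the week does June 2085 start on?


Target: June 1, 2085
Anchor: Jan 1, 2085. With p = 2085 - 1 = 2084: (p + p//4 - p//100 + p//400) mod 7 = (2084 + 521 - 20 + 5) mod 7 = 2590 mod 7 = 0 -> Monday (Mon=0 ... Sun=6)
Days before June (Jan-May): 151 days
Weekday index = (0 + 151) mod 7 = 4

Friday


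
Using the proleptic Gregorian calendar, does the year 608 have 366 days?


Gregorian leap year rule: divisible by 4, but not by 100, unless also by 400.
608 is divisible by 4 but not 100 -> leap year

Yes


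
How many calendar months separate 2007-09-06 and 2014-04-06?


From September 2007 to April 2014
7 years * 12 = 84 months, minus 5 months = 79

79 months


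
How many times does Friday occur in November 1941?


November 1941 has 30 days
Anchor: Jan 1, 1941. With p = 1941 - 1 = 1940: (p + p//4 - p//100 + p//400) mod 7 = (1940 + 485 - 19 + 4) mod 7 = 2410 mod 7 = 2 -> Wednesday (Mon=0 ... Sun=6)
Days before November (Jan-Oct): 304; November 1 index = (2 + 304) mod 7 = 5 -> Saturday
First Friday is November 7
Fridays: 7, 14, 21, 28

4 Fridays


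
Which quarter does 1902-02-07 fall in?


Month: February (month 2)
Q1: Jan-Mar, Q2: Apr-Jun, Q3: Jul-Sep, Q4: Oct-Dec

Q1


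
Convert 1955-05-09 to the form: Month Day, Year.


ISO 1955-05-09 parses as year=1955, month=05, day=09
Month 5 -> May

May 9, 1955


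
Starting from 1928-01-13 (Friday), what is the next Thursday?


Current: Friday
Target: Thursday
Days ahead: 6

Next Thursday: 1928-01-19


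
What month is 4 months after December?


December is month 12
12 + 4 = 16; wrap: 16 - 12 = 4

April


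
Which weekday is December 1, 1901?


Target: December 1, 1901
Anchor: Jan 1, 1901. With p = 1901 - 1 = 1900: (p + p//4 - p//100 + p//400) mod 7 = (1900 + 475 - 19 + 4) mod 7 = 2360 mod 7 = 1 -> Tuesday (Mon=0 ... Sun=6)
Days before December (Jan-Nov): 334 days
Weekday index = (1 + 334) mod 7 = 6

Sunday


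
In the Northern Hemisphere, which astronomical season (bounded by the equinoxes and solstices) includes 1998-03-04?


Date: March 4
Astronomical Winter (approx.; exact equinox/solstice day varies by year): December 21 to March 19
March 4 falls within the Winter window

Winter


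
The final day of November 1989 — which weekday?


November 1989 has 30 days
Anchor: Jan 1, 1989. With p = 1989 - 1 = 1988: (p + p//4 - p//100 + p//400) mod 7 = (1988 + 497 - 19 + 4) mod 7 = 2470 mod 7 = 6 -> Sunday (Mon=0 ... Sun=6)
Days before November (Jan-Oct): 304; November 1 index = (6 + 304) mod 7 = 2 -> Wednesday
Last day offset: 30 - 1 = 29 days
Weekday index = (2 + 29) mod 7 = 3

Thursday, November 30
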